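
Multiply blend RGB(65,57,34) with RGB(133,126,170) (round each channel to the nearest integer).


Multiply: C = A×B/255, rounded to nearest integer
R: 65×133/255 = 8645/255 ≈ 33.902 → 34
G: 57×126/255 = 7182/255 ≈ 28.165 → 28
B: 34×170/255 = 5780/255 ≈ 22.667 → 23
= RGB(34, 28, 23)


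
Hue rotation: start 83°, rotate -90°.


New hue = (H + rotation) mod 360
New hue = (83 -90) mod 360
= -7 mod 360
= 353°


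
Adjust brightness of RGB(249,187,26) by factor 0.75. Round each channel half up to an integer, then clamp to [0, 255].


Multiply each channel by 0.75, round half up, clamp to [0, 255]
R: 249×0.75 = 186.75 → round → 187
G: 187×0.75 = 140.25 → round → 140
B: 26×0.75 = 19.5 → round → 20
= RGB(187, 140, 20)


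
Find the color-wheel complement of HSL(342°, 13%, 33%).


Complement = opposite side of color wheel = hue + 180°
H' = (342 + 180) mod 360 = 162°
S and L unchanged.
= HSL(162°, 13%, 33%)


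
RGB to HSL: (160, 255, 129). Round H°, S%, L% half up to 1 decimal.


Normalize: R'=160/255≈0.6275, G'=255/255≈1.0000, B'=129/255≈0.5059
Max=255/255, Min=129/255, Δ=Max-Min=126/255
L = (Max+Min)/2 = (255+129)/510 = 384/510 = 0.75294… → L = 75.3%
L > 0.5 → S = Δ/(2-Max-Min) = 126/(510-255-129) = 126/126 = 1 → S = 100.0%
(the 1/255 factors cancel in S and H, so raw channel differences can be used)
Max is G' → H = 60 × ((B-R)/Δ + 2) = 60 × ((129-160)/126 + 2)
  -31/126 + 2 = -0.2460… + 2 = 1.7539…
  H = 60 × 1.7539… = 105.238…° → H = 105.2°
= HSL(105.2°, 100.0%, 75.3%)


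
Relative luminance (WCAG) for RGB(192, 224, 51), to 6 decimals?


Linearize each channel (sRGB transfer function): c = v/255; c_lin = c/12.92 if c ≤ 0.04045, else ((c+0.055)/1.055)^2.4
  R: 192/255 ≈ 0.752941 > 0.04045 → ((0.752941+0.055)/1.055)^2.4 ≈ 0.527115
  G: 224/255 ≈ 0.878431 > 0.04045 → ((0.878431+0.055)/1.055)^2.4 ≈ 0.745404
  B: 51/255 ≈ 0.200000 > 0.04045 → ((0.200000+0.055)/1.055)^2.4 ≈ 0.033105
R_lin = 0.527115, G_lin = 0.745404, B_lin = 0.033105
L = 0.2126×R + 0.7152×G + 0.0722×B
L = 0.2126×0.527115 + 0.7152×0.745404 + 0.0722×0.033105
L ≈ 0.647568


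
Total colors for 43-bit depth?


Colors = 2^bits = 2^43
= 8,796,093,022,208 colors


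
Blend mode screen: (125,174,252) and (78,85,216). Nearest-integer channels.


Screen: C = 255 - (255-A)×(255-B)/255, rounded to nearest integer
R: 255 - (255-125)×(255-78)/255 = 255 - 23010/255 ≈ 255 - 90.235 = 164.765 → 165
G: 255 - (255-174)×(255-85)/255 = 255 - 13770/255 ≈ 255 - 54.000 = 201.000 → 201
B: 255 - (255-252)×(255-216)/255 = 255 - 117/255 ≈ 255 - 0.459 = 254.541 → 255
= RGB(165, 201, 255)


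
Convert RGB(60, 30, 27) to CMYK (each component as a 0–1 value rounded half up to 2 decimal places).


R'=60/255≈0.2353, G'=30/255≈0.1176, B'=27/255≈0.1059
K = 1 - max(R',G',B') = 1 - 60/255 = 195/255 = 0.76470… → 0.76
(1-R'-K)/(1-K) simplifies to (max-R)/max with max = 60:
C = (60-60)/60 = 0/60 = 0 → 0.00
M = (60-30)/60 = 30/60 = 0.5 → 0.50
Y = (60-27)/60 = 33/60 = 0.55 → 0.55
= CMYK(0.00, 0.50, 0.55, 0.76)


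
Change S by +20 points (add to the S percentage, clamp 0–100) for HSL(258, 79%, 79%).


Original S = 79%
Adjustment = +20 percentage points
New S = 79 + (20) = 99
Clamp to [0, 100] → 99
= HSL(258°, 99%, 79%)


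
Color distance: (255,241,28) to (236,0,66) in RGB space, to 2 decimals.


d = √[(R₁-R₂)² + (G₁-G₂)² + (B₁-B₂)²]
d = √[(255-236)² + (241-0)² + (28-66)²]
d = √[361 + 58081 + 1444]
d = √59886
d ≈ 244.72


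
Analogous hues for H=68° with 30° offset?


Base hue: 68°
Left analog: (68 - 30) mod 360 = 38°
Right analog: (68 + 30) mod 360 = 98°
Analogous hues = 38° and 98°


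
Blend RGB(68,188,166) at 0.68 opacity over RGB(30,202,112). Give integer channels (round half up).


C = α×F + (1-α)×B, with 1-α = 0.32
R: 0.68×68 + 0.32×30 = 46.24 + 9.60 = 55.84 → 56
G: 0.68×188 + 0.32×202 = 127.84 + 64.64 = 192.48 → 192
B: 0.68×166 + 0.32×112 = 112.88 + 35.84 = 148.72 → 149
= RGB(56, 192, 149)


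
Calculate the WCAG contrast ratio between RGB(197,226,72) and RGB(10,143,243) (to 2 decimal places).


Linearize each sRGB channel c=v/255: c/12.92 if c ≤ 0.04045 else ((c+0.055)/1.055)^2.4
L = 0.2126×R_lin + 0.7152×G_lin + 0.0722×B_lin
Color 1 (197,226,72):
  R=197: 197/255≈0.7725 > 0.04045 → ((0.7725+0.055)/1.055)^2.4 ≈ 0.55834
  G=226: 226/255≈0.8863 > 0.04045 → ((0.8863+0.055)/1.055)^2.4 ≈ 0.76052
  B=72: 72/255≈0.2824 > 0.04045 → ((0.2824+0.055)/1.055)^2.4 ≈ 0.06480
  L1 = 0.2126×0.55834 + 0.7152×0.76052 + 0.0722×0.06480 ≈ 0.66731
Color 2 (10,143,243):
  R=10: 10/255≈0.0392 ≤ 0.04045 → 0.0392/12.92 ≈ 0.00304
  G=143: 143/255≈0.5608 > 0.04045 → ((0.5608+0.055)/1.055)^2.4 ≈ 0.27468
  B=243: 243/255≈0.9529 > 0.04045 → ((0.9529+0.055)/1.055)^2.4 ≈ 0.89627
  L2 = 0.2126×0.00304 + 0.7152×0.27468 + 0.0722×0.89627 ≈ 0.26181
Lighter = 0.66731, Darker = 0.26181
Ratio = (L_lighter + 0.05) / (L_darker + 0.05)
Ratio = (0.66731 + 0.05) / (0.26181 + 0.05) = 0.71731 / 0.31181 ≈ 2.3005
Ratio ≈ 2.30:1


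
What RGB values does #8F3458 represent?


8F → 143 (R)
34 → 52 (G)
58 → 88 (B)
= RGB(143, 52, 88)


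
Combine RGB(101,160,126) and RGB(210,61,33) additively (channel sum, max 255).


Additive: each channel = min(255, C₁+C₂)
R: 101+210 = 311 → 255
G: 160+61 = 221 → 221
B: 126+33 = 159 → 159
= RGB(255, 221, 159)


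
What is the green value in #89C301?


Color: #89C301
R = 89 = 137
G = C3 = 195
B = 01 = 1
Green = 195


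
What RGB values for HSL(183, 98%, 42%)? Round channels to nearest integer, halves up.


H=183°, S=0.98, L=0.42
C = (1-|2L-1|)×S = (1-|-0.16|)×0.98 = 0.8232
H' = H/60 = 183/60 ≈ 3.0500; X = C×(1-|H' mod 2 - 1|) = 0.78204
m = L - C/2 = 0.42 - 0.4116 = 0.0084
Sector ⌊H'⌋ = 3 → (R',G',B') = (0.0, 0.78204, 0.8232)
RGB = ((R'+m)×255, (G'+m)×255, (B'+m)×255) = (2.142, 201.5622, 212.058)
Round half up → RGB(2, 202, 212)


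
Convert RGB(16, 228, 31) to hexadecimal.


R = 16 → 10 (hex)
G = 228 → E4 (hex)
B = 31 → 1F (hex)
Hex = #10E41F


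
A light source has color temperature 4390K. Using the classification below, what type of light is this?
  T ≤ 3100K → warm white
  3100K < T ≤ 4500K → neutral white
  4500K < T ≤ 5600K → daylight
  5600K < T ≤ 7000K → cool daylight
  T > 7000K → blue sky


Temperature: 4390K
3100K < 4390K ≤ 4500K → neutral white
Classification: neutral white


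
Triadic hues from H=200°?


Triadic: equally spaced at 120° intervals
H1 = 200°
H2 = (200 + 120) mod 360 = 320°
H3 = (200 + 240) mod 360 = 80°
Triadic = 200°, 320°, 80°


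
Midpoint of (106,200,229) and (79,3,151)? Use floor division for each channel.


Midpoint: each channel = ⌊(C₁+C₂)/2⌋
R: ⌊(106+79)/2⌋ = 92
G: ⌊(200+3)/2⌋ = 101
B: ⌊(229+151)/2⌋ = 190
= RGB(92, 101, 190)


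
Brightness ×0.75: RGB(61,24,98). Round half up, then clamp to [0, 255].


Multiply each channel by 0.75, round half up, clamp to [0, 255]
R: 61×0.75 = 45.75 → round → 46
G: 24×0.75 = 18
B: 98×0.75 = 73.5 → round → 74
= RGB(46, 18, 74)


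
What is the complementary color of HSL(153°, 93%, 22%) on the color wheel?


Complement = opposite side of color wheel = hue + 180°
H' = (153 + 180) mod 360 = 333°
S and L unchanged.
= HSL(333°, 93%, 22%)


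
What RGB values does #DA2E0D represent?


DA → 218 (R)
2E → 46 (G)
0D → 13 (B)
= RGB(218, 46, 13)


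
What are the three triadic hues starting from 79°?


Triadic: equally spaced at 120° intervals
H1 = 79°
H2 = (79 + 120) mod 360 = 199°
H3 = (79 + 240) mod 360 = 319°
Triadic = 79°, 199°, 319°


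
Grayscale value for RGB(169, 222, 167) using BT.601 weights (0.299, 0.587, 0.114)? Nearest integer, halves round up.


Gray = 0.299×R + 0.587×G + 0.114×B
Gray = 0.299×169 + 0.587×222 + 0.114×167
Gray = 50.531 + 130.314 + 19.038
Gray = 199.883 → round half up → 200
Gray = 200


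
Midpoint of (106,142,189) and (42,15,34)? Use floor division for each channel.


Midpoint: each channel = ⌊(C₁+C₂)/2⌋
R: ⌊(106+42)/2⌋ = 74
G: ⌊(142+15)/2⌋ = 78
B: ⌊(189+34)/2⌋ = 111
= RGB(74, 78, 111)


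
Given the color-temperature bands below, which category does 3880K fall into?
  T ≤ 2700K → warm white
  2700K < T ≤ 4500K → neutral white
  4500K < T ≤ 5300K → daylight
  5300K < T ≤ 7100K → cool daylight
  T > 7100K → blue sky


Temperature: 3880K
2700K < 3880K ≤ 4500K → neutral white
Classification: neutral white


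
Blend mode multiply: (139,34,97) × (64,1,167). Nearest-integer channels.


Multiply: C = A×B/255, rounded to nearest integer
R: 139×64/255 = 8896/255 ≈ 34.886 → 35
G: 34×1/255 = 34/255 ≈ 0.133 → 0
B: 97×167/255 = 16199/255 ≈ 63.525 → 64
= RGB(35, 0, 64)


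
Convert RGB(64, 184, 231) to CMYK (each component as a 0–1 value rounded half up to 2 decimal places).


R'=64/255≈0.2510, G'=184/255≈0.7216, B'=231/255≈0.9059
K = 1 - max(R',G',B') = 1 - 231/255 = 24/255 = 0.09411… → 0.09
(1-R'-K)/(1-K) simplifies to (max-R)/max with max = 231:
C = (231-64)/231 = 167/231 = 0.72294… → 0.72
M = (231-184)/231 = 47/231 = 0.20346… → 0.20
Y = (231-231)/231 = 0/231 = 0 → 0.00
= CMYK(0.72, 0.20, 0.00, 0.09)


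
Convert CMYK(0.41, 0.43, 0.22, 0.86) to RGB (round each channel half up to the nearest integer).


R = 255 × (1-C) × (1-K) = 255 × 0.59 × 0.14 = 21.063 → 21
G = 255 × (1-M) × (1-K) = 255 × 0.57 × 0.14 = 20.349 → 20
B = 255 × (1-Y) × (1-K) = 255 × 0.78 × 0.14 = 27.846 → 28
= RGB(21, 20, 28)


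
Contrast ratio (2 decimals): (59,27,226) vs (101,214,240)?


Linearize each sRGB channel c=v/255: c/12.92 if c ≤ 0.04045 else ((c+0.055)/1.055)^2.4
L = 0.2126×R_lin + 0.7152×G_lin + 0.0722×B_lin
Color 1 (59,27,226):
  R=59: 59/255≈0.2314 > 0.04045 → ((0.2314+0.055)/1.055)^2.4 ≈ 0.04374
  G=27: 27/255≈0.1059 > 0.04045 → ((0.1059+0.055)/1.055)^2.4 ≈ 0.01096
  B=226: 226/255≈0.8863 > 0.04045 → ((0.8863+0.055)/1.055)^2.4 ≈ 0.76052
  L1 = 0.2126×0.04374 + 0.7152×0.01096 + 0.0722×0.76052 ≈ 0.07205
Color 2 (101,214,240):
  R=101: 101/255≈0.3961 > 0.04045 → ((0.3961+0.055)/1.055)^2.4 ≈ 0.13014
  G=214: 214/255≈0.8392 > 0.04045 → ((0.8392+0.055)/1.055)^2.4 ≈ 0.67244
  B=240: 240/255≈0.9412 > 0.04045 → ((0.9412+0.055)/1.055)^2.4 ≈ 0.87137
  L2 = 0.2126×0.13014 + 0.7152×0.67244 + 0.0722×0.87137 ≈ 0.57151
Lighter = 0.57151, Darker = 0.07205
Ratio = (L_lighter + 0.05) / (L_darker + 0.05)
Ratio = (0.57151 + 0.05) / (0.07205 + 0.05) = 0.62151 / 0.12205 ≈ 5.0924
Ratio ≈ 5.09:1


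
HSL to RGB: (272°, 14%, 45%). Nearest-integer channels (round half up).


H=272°, S=0.14, L=0.45
C = (1-|2L-1|)×S = (1-|-0.10|)×0.14 = 0.126
H' = H/60 = 272/60 ≈ 4.5333; X = C×(1-|H' mod 2 - 1|) = 0.0672
m = L - C/2 = 0.45 - 0.063 = 0.387
Sector ⌊H'⌋ = 4 → (R',G',B') = (0.0672, 0.0, 0.126)
RGB = ((R'+m)×255, (G'+m)×255, (B'+m)×255) = (115.821, 98.685, 130.815)
Round half up → RGB(116, 99, 131)


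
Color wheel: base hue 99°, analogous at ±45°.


Base hue: 99°
Left analog: (99 - 45) mod 360 = 54°
Right analog: (99 + 45) mod 360 = 144°
Analogous hues = 54° and 144°


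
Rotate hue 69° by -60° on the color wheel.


New hue = (H + rotation) mod 360
New hue = (69 -60) mod 360
= 9 mod 360
= 9°


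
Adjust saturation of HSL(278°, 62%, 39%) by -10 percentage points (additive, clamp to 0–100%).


Original S = 62%
Adjustment = -10 percentage points
New S = 62 + (-10) = 52
Clamp to [0, 100] → 52
= HSL(278°, 52%, 39%)


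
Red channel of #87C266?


Color: #87C266
R = 87 = 135
G = C2 = 194
B = 66 = 102
Red = 135


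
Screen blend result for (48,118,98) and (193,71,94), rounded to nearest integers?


Screen: C = 255 - (255-A)×(255-B)/255, rounded to nearest integer
R: 255 - (255-48)×(255-193)/255 = 255 - 12834/255 ≈ 255 - 50.329 = 204.671 → 205
G: 255 - (255-118)×(255-71)/255 = 255 - 25208/255 ≈ 255 - 98.855 = 156.145 → 156
B: 255 - (255-98)×(255-94)/255 = 255 - 25277/255 ≈ 255 - 99.125 = 155.875 → 156
= RGB(205, 156, 156)


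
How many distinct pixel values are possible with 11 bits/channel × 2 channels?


Total bits = 11 bits/channel × 2 channels = 22 bits
Distinct pixel values = 2^22
= 4,194,304 pixel values


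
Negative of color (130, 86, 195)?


Invert: (255-R, 255-G, 255-B)
R: 255-130 = 125
G: 255-86 = 169
B: 255-195 = 60
= RGB(125, 169, 60)


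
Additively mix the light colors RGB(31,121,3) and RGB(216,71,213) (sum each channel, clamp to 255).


Additive: each channel = min(255, C₁+C₂)
R: 31+216 = 247 → 247
G: 121+71 = 192 → 192
B: 3+213 = 216 → 216
= RGB(247, 192, 216)


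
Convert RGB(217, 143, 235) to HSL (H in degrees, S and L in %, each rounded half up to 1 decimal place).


Normalize: R'=217/255≈0.8510, G'=143/255≈0.5608, B'=235/255≈0.9216
Max=235/255, Min=143/255, Δ=Max-Min=92/255
L = (Max+Min)/2 = (235+143)/510 = 378/510 = 0.74117… → L = 74.1%
L > 0.5 → S = Δ/(2-Max-Min) = 92/(510-235-143) = 92/132 = 0.69696… → S = 69.7%
(the 1/255 factors cancel in S and H, so raw channel differences can be used)
Max is B' → H = 60 × ((R-G)/Δ + 4) = 60 × ((217-143)/92 + 4)
  74/92 + 4 = 0.8043… + 4 = 4.8043…
  H = 60 × 4.8043… = 288.260…° → H = 288.3°
= HSL(288.3°, 69.7%, 74.1%)


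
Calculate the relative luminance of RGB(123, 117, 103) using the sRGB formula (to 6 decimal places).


Linearize each channel (sRGB transfer function): c = v/255; c_lin = c/12.92 if c ≤ 0.04045, else ((c+0.055)/1.055)^2.4
  R: 123/255 ≈ 0.482353 > 0.04045 → ((0.482353+0.055)/1.055)^2.4 ≈ 0.198069
  G: 117/255 ≈ 0.458824 > 0.04045 → ((0.458824+0.055)/1.055)^2.4 ≈ 0.177888
  B: 103/255 ≈ 0.403922 > 0.04045 → ((0.403922+0.055)/1.055)^2.4 ≈ 0.135633
R_lin = 0.198069, G_lin = 0.177888, B_lin = 0.135633
L = 0.2126×R + 0.7152×G + 0.0722×B
L = 0.2126×0.198069 + 0.7152×0.177888 + 0.0722×0.135633
L ≈ 0.179128


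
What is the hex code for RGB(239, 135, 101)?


R = 239 → EF (hex)
G = 135 → 87 (hex)
B = 101 → 65 (hex)
Hex = #EF8765


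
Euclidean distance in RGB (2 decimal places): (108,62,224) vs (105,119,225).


d = √[(R₁-R₂)² + (G₁-G₂)² + (B₁-B₂)²]
d = √[(108-105)² + (62-119)² + (224-225)²]
d = √[9 + 3249 + 1]
d = √3259
d ≈ 57.09


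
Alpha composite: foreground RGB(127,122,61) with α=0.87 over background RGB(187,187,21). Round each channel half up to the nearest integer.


C = α×F + (1-α)×B, with 1-α = 0.13
R: 0.87×127 + 0.13×187 = 110.49 + 24.31 = 134.80 → 135
G: 0.87×122 + 0.13×187 = 106.14 + 24.31 = 130.45 → 130
B: 0.87×61 + 0.13×21 = 53.07 + 2.73 = 55.80 → 56
= RGB(135, 130, 56)


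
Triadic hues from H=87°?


Triadic: equally spaced at 120° intervals
H1 = 87°
H2 = (87 + 120) mod 360 = 207°
H3 = (87 + 240) mod 360 = 327°
Triadic = 87°, 207°, 327°


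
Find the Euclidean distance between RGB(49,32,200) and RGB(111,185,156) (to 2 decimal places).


d = √[(R₁-R₂)² + (G₁-G₂)² + (B₁-B₂)²]
d = √[(49-111)² + (32-185)² + (200-156)²]
d = √[3844 + 23409 + 1936]
d = √29189
d ≈ 170.85


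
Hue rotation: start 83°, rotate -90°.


New hue = (H + rotation) mod 360
New hue = (83 -90) mod 360
= -7 mod 360
= 353°


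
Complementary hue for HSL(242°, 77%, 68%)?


Complement = opposite side of color wheel = hue + 180°
H' = (242 + 180) mod 360 = 62°
S and L unchanged.
= HSL(62°, 77%, 68%)


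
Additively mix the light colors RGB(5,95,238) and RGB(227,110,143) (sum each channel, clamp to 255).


Additive: each channel = min(255, C₁+C₂)
R: 5+227 = 232 → 232
G: 95+110 = 205 → 205
B: 238+143 = 381 → 255
= RGB(232, 205, 255)


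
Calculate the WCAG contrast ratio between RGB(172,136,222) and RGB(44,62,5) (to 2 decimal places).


Linearize each sRGB channel c=v/255: c/12.92 if c ≤ 0.04045 else ((c+0.055)/1.055)^2.4
L = 0.2126×R_lin + 0.7152×G_lin + 0.0722×B_lin
Color 1 (172,136,222):
  R=172: 172/255≈0.6745 > 0.04045 → ((0.6745+0.055)/1.055)^2.4 ≈ 0.41254
  G=136: 136/255≈0.5333 > 0.04045 → ((0.5333+0.055)/1.055)^2.4 ≈ 0.24620
  B=222: 222/255≈0.8706 > 0.04045 → ((0.8706+0.055)/1.055)^2.4 ≈ 0.73046
  L1 = 0.2126×0.41254 + 0.7152×0.24620 + 0.0722×0.73046 ≈ 0.31653
Color 2 (44,62,5):
  R=44: 44/255≈0.1725 > 0.04045 → ((0.1725+0.055)/1.055)^2.4 ≈ 0.02519
  G=62: 62/255≈0.2431 > 0.04045 → ((0.2431+0.055)/1.055)^2.4 ≈ 0.04817
  B=5: 5/255≈0.0196 ≤ 0.04045 → 0.0196/12.92 ≈ 0.00152
  L2 = 0.2126×0.02519 + 0.7152×0.04817 + 0.0722×0.00152 ≈ 0.03992
Lighter = 0.31653, Darker = 0.03992
Ratio = (L_lighter + 0.05) / (L_darker + 0.05)
Ratio = (0.31653 + 0.05) / (0.03992 + 0.05) = 0.36653 / 0.08992 ≈ 4.0763
Ratio ≈ 4.08:1


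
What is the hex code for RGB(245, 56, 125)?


R = 245 → F5 (hex)
G = 56 → 38 (hex)
B = 125 → 7D (hex)
Hex = #F5387D


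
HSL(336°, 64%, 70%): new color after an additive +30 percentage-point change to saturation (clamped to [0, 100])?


Original S = 64%
Adjustment = +30 percentage points
New S = 64 + (30) = 94
Clamp to [0, 100] → 94
= HSL(336°, 94%, 70%)


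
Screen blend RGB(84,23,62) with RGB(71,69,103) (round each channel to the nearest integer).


Screen: C = 255 - (255-A)×(255-B)/255, rounded to nearest integer
R: 255 - (255-84)×(255-71)/255 = 255 - 31464/255 ≈ 255 - 123.388 = 131.612 → 132
G: 255 - (255-23)×(255-69)/255 = 255 - 43152/255 ≈ 255 - 169.224 = 85.776 → 86
B: 255 - (255-62)×(255-103)/255 = 255 - 29336/255 ≈ 255 - 115.043 = 139.957 → 140
= RGB(132, 86, 140)


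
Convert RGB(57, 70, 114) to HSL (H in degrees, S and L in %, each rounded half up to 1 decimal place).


Normalize: R'=57/255≈0.2235, G'=70/255≈0.2745, B'=114/255≈0.4471
Max=114/255, Min=57/255, Δ=Max-Min=57/255
L = (Max+Min)/2 = (114+57)/510 = 171/510 = 0.33529… → L = 33.5%
L ≤ 0.5 → S = Δ/(Max+Min) = 57/(114+57) = 57/171 = 0.33333… → S = 33.3%
(the 1/255 factors cancel in S and H, so raw channel differences can be used)
Max is B' → H = 60 × ((R-G)/Δ + 4) = 60 × ((57-70)/57 + 4)
  -13/57 + 4 = -0.2280… + 4 = 3.7719…
  H = 60 × 3.7719… = 226.315…° → H = 226.3°
= HSL(226.3°, 33.3%, 33.5%)


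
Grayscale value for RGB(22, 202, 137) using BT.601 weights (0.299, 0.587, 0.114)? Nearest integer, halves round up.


Gray = 0.299×R + 0.587×G + 0.114×B
Gray = 0.299×22 + 0.587×202 + 0.114×137
Gray = 6.578 + 118.574 + 15.618
Gray = 140.770 → round half up → 141
Gray = 141


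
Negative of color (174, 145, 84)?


Invert: (255-R, 255-G, 255-B)
R: 255-174 = 81
G: 255-145 = 110
B: 255-84 = 171
= RGB(81, 110, 171)


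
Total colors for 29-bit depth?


Colors = 2^bits = 2^29
= 536,870,912 colors


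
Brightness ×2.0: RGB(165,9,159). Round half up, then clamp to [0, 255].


Multiply each channel by 2.0, round half up, clamp to [0, 255]
R: 165×2.0 = 330 → clamp → 255
G: 9×2.0 = 18
B: 159×2.0 = 318 → clamp → 255
= RGB(255, 18, 255)


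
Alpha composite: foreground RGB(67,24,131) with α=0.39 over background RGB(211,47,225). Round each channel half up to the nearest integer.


C = α×F + (1-α)×B, with 1-α = 0.61
R: 0.39×67 + 0.61×211 = 26.13 + 128.71 = 154.84 → 155
G: 0.39×24 + 0.61×47 = 9.36 + 28.67 = 38.03 → 38
B: 0.39×131 + 0.61×225 = 51.09 + 137.25 = 188.34 → 188
= RGB(155, 38, 188)


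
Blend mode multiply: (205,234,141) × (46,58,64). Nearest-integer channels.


Multiply: C = A×B/255, rounded to nearest integer
R: 205×46/255 = 9430/255 ≈ 36.980 → 37
G: 234×58/255 = 13572/255 ≈ 53.224 → 53
B: 141×64/255 = 9024/255 ≈ 35.388 → 35
= RGB(37, 53, 35)


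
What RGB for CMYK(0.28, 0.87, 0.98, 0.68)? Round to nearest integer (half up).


R = 255 × (1-C) × (1-K) = 255 × 0.72 × 0.32 = 58.752 → 59
G = 255 × (1-M) × (1-K) = 255 × 0.13 × 0.32 = 10.608 → 11
B = 255 × (1-Y) × (1-K) = 255 × 0.02 × 0.32 = 1.632 → 2
= RGB(59, 11, 2)


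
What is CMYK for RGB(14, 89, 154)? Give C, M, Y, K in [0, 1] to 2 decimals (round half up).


R'=14/255≈0.0549, G'=89/255≈0.3490, B'=154/255≈0.6039
K = 1 - max(R',G',B') = 1 - 154/255 = 101/255 = 0.39607… → 0.40
(1-R'-K)/(1-K) simplifies to (max-R)/max with max = 154:
C = (154-14)/154 = 140/154 = 0.90909… → 0.91
M = (154-89)/154 = 65/154 = 0.42207… → 0.42
Y = (154-154)/154 = 0/154 = 0 → 0.00
= CMYK(0.91, 0.42, 0.00, 0.40)


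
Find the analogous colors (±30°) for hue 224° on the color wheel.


Base hue: 224°
Left analog: (224 - 30) mod 360 = 194°
Right analog: (224 + 30) mod 360 = 254°
Analogous hues = 194° and 254°


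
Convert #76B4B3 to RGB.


76 → 118 (R)
B4 → 180 (G)
B3 → 179 (B)
= RGB(118, 180, 179)


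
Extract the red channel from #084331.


Color: #084331
R = 08 = 8
G = 43 = 67
B = 31 = 49
Red = 8


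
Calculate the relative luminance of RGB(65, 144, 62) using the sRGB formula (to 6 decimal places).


Linearize each channel (sRGB transfer function): c = v/255; c_lin = c/12.92 if c ≤ 0.04045, else ((c+0.055)/1.055)^2.4
  R: 65/255 ≈ 0.254902 > 0.04045 → ((0.254902+0.055)/1.055)^2.4 ≈ 0.052861
  G: 144/255 ≈ 0.564706 > 0.04045 → ((0.564706+0.055)/1.055)^2.4 ≈ 0.278894
  B: 62/255 ≈ 0.243137 > 0.04045 → ((0.243137+0.055)/1.055)^2.4 ≈ 0.048172
R_lin = 0.052861, G_lin = 0.278894, B_lin = 0.048172
L = 0.2126×R + 0.7152×G + 0.0722×B
L = 0.2126×0.052861 + 0.7152×0.278894 + 0.0722×0.048172
L ≈ 0.214181


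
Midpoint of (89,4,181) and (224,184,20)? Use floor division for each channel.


Midpoint: each channel = ⌊(C₁+C₂)/2⌋
R: ⌊(89+224)/2⌋ = 156
G: ⌊(4+184)/2⌋ = 94
B: ⌊(181+20)/2⌋ = 100
= RGB(156, 94, 100)


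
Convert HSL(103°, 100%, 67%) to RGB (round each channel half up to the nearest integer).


H=103°, S=1.00, L=0.67
C = (1-|2L-1|)×S = (1-|0.34|)×1.00 = 0.66
H' = H/60 = 103/60 ≈ 1.7167; X = C×(1-|H' mod 2 - 1|) = 0.187
m = L - C/2 = 0.67 - 0.33 = 0.34
Sector ⌊H'⌋ = 1 → (R',G',B') = (0.187, 0.66, 0.0)
RGB = ((R'+m)×255, (G'+m)×255, (B'+m)×255) = (134.385, 255.0, 86.7)
Round half up → RGB(134, 255, 87)


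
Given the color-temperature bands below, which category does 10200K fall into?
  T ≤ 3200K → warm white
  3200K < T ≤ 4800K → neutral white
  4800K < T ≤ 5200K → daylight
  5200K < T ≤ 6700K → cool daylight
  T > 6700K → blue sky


Temperature: 10200K
10200K > 6700K → blue sky
Classification: blue sky


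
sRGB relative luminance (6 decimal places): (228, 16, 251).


Linearize each channel (sRGB transfer function): c = v/255; c_lin = c/12.92 if c ≤ 0.04045, else ((c+0.055)/1.055)^2.4
  R: 228/255 ≈ 0.894118 > 0.04045 → ((0.894118+0.055)/1.055)^2.4 ≈ 0.775822
  G: 16/255 ≈ 0.062745 > 0.04045 → ((0.062745+0.055)/1.055)^2.4 ≈ 0.005182
  B: 251/255 ≈ 0.984314 > 0.04045 → ((0.984314+0.055)/1.055)^2.4 ≈ 0.964686
R_lin = 0.775822, G_lin = 0.005182, B_lin = 0.964686
L = 0.2126×R + 0.7152×G + 0.0722×B
L = 0.2126×0.775822 + 0.7152×0.005182 + 0.0722×0.964686
L ≈ 0.238296


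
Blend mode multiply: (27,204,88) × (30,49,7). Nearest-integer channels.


Multiply: C = A×B/255, rounded to nearest integer
R: 27×30/255 = 810/255 ≈ 3.176 → 3
G: 204×49/255 = 9996/255 ≈ 39.200 → 39
B: 88×7/255 = 616/255 ≈ 2.416 → 2
= RGB(3, 39, 2)


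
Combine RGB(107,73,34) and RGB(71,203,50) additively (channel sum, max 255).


Additive: each channel = min(255, C₁+C₂)
R: 107+71 = 178 → 178
G: 73+203 = 276 → 255
B: 34+50 = 84 → 84
= RGB(178, 255, 84)


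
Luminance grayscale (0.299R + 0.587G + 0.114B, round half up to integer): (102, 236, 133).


Gray = 0.299×R + 0.587×G + 0.114×B
Gray = 0.299×102 + 0.587×236 + 0.114×133
Gray = 30.498 + 138.532 + 15.162
Gray = 184.192 → round half up → 184
Gray = 184


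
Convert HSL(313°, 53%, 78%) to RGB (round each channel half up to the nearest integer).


H=313°, S=0.53, L=0.78
C = (1-|2L-1|)×S = (1-|0.56|)×0.53 = 0.2332
H' = H/60 = 313/60 ≈ 5.2167; X = C×(1-|H' mod 2 - 1|) ≈ 0.1827
m = L - C/2 = 0.78 - 0.1166 = 0.6634
Sector ⌊H'⌋ = 5 → (R',G',B') = (0.2332, 0.0, ≈0.1827)
RGB = ((R'+m)×255, (G'+m)×255, (B'+m)×255) = (228.633, 169.167, 215.7487)
Round half up → RGB(229, 169, 216)


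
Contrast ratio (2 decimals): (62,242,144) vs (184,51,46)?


Linearize each sRGB channel c=v/255: c/12.92 if c ≤ 0.04045 else ((c+0.055)/1.055)^2.4
L = 0.2126×R_lin + 0.7152×G_lin + 0.0722×B_lin
Color 1 (62,242,144):
  R=62: 62/255≈0.2431 > 0.04045 → ((0.2431+0.055)/1.055)^2.4 ≈ 0.04817
  G=242: 242/255≈0.9490 > 0.04045 → ((0.9490+0.055)/1.055)^2.4 ≈ 0.88792
  B=144: 144/255≈0.5647 > 0.04045 → ((0.5647+0.055)/1.055)^2.4 ≈ 0.27889
  L1 = 0.2126×0.04817 + 0.7152×0.88792 + 0.0722×0.27889 ≈ 0.66542
Color 2 (184,51,46):
  R=184: 184/255≈0.7216 > 0.04045 → ((0.7216+0.055)/1.055)^2.4 ≈ 0.47932
  G=51: 51/255≈0.2000 > 0.04045 → ((0.2000+0.055)/1.055)^2.4 ≈ 0.03310
  B=46: 46/255≈0.1804 > 0.04045 → ((0.1804+0.055)/1.055)^2.4 ≈ 0.02732
  L2 = 0.2126×0.47932 + 0.7152×0.03310 + 0.0722×0.02732 ≈ 0.12755
Lighter = 0.66542, Darker = 0.12755
Ratio = (L_lighter + 0.05) / (L_darker + 0.05)
Ratio = (0.66542 + 0.05) / (0.12755 + 0.05) = 0.71542 / 0.17755 ≈ 4.0293
Ratio ≈ 4.03:1


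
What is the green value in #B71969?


Color: #B71969
R = B7 = 183
G = 19 = 25
B = 69 = 105
Green = 25


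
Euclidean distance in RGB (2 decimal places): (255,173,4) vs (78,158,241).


d = √[(R₁-R₂)² + (G₁-G₂)² + (B₁-B₂)²]
d = √[(255-78)² + (173-158)² + (4-241)²]
d = √[31329 + 225 + 56169]
d = √87723
d ≈ 296.18


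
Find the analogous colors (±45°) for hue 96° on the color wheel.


Base hue: 96°
Left analog: (96 - 45) mod 360 = 51°
Right analog: (96 + 45) mod 360 = 141°
Analogous hues = 51° and 141°


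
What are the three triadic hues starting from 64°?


Triadic: equally spaced at 120° intervals
H1 = 64°
H2 = (64 + 120) mod 360 = 184°
H3 = (64 + 240) mod 360 = 304°
Triadic = 64°, 184°, 304°


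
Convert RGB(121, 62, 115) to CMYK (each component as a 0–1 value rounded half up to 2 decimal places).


R'=121/255≈0.4745, G'=62/255≈0.2431, B'=115/255≈0.4510
K = 1 - max(R',G',B') = 1 - 121/255 = 134/255 = 0.52549… → 0.53
(1-R'-K)/(1-K) simplifies to (max-R)/max with max = 121:
C = (121-121)/121 = 0/121 = 0 → 0.00
M = (121-62)/121 = 59/121 = 0.48760… → 0.49
Y = (121-115)/121 = 6/121 = 0.04958… → 0.05
= CMYK(0.00, 0.49, 0.05, 0.53)


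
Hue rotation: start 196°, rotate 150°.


New hue = (H + rotation) mod 360
New hue = (196 + 150) mod 360
= 346 mod 360
= 346°


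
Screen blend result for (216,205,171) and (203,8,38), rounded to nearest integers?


Screen: C = 255 - (255-A)×(255-B)/255, rounded to nearest integer
R: 255 - (255-216)×(255-203)/255 = 255 - 2028/255 ≈ 255 - 7.953 = 247.047 → 247
G: 255 - (255-205)×(255-8)/255 = 255 - 12350/255 ≈ 255 - 48.431 = 206.569 → 207
B: 255 - (255-171)×(255-38)/255 = 255 - 18228/255 ≈ 255 - 71.482 = 183.518 → 184
= RGB(247, 207, 184)


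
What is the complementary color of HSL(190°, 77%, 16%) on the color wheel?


Complement = opposite side of color wheel = hue + 180°
H' = (190 + 180) mod 360 = 10°
S and L unchanged.
= HSL(10°, 77%, 16%)


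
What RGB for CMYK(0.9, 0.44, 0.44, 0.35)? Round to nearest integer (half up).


R = 255 × (1-C) × (1-K) = 255 × 0.10 × 0.65 = 16.575 → 17
G = 255 × (1-M) × (1-K) = 255 × 0.56 × 0.65 = 92.82 → 93
B = 255 × (1-Y) × (1-K) = 255 × 0.56 × 0.65 = 92.82 → 93
= RGB(17, 93, 93)


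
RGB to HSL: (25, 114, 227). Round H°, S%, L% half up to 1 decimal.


Normalize: R'=25/255≈0.0980, G'=114/255≈0.4471, B'=227/255≈0.8902
Max=227/255, Min=25/255, Δ=Max-Min=202/255
L = (Max+Min)/2 = (227+25)/510 = 252/510 = 0.49411… → L = 49.4%
L ≤ 0.5 → S = Δ/(Max+Min) = 202/(227+25) = 202/252 = 0.80158… → S = 80.2%
(the 1/255 factors cancel in S and H, so raw channel differences can be used)
Max is B' → H = 60 × ((R-G)/Δ + 4) = 60 × ((25-114)/202 + 4)
  -89/202 + 4 = -0.4405… + 4 = 3.5594…
  H = 60 × 3.5594… = 213.564…° → H = 213.6°
= HSL(213.6°, 80.2%, 49.4%)


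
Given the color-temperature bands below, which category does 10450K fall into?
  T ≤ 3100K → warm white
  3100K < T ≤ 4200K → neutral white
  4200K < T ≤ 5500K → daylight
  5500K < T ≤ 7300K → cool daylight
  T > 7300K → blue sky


Temperature: 10450K
10450K > 7300K → blue sky
Classification: blue sky


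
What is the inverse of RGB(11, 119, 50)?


Invert: (255-R, 255-G, 255-B)
R: 255-11 = 244
G: 255-119 = 136
B: 255-50 = 205
= RGB(244, 136, 205)


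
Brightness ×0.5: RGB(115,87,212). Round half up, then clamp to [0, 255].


Multiply each channel by 0.5, round half up, clamp to [0, 255]
R: 115×0.5 = 57.5 → round → 58
G: 87×0.5 = 43.5 → round → 44
B: 212×0.5 = 106
= RGB(58, 44, 106)


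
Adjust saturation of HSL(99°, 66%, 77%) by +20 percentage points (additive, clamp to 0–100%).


Original S = 66%
Adjustment = +20 percentage points
New S = 66 + (20) = 86
Clamp to [0, 100] → 86
= HSL(99°, 86%, 77%)


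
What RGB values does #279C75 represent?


27 → 39 (R)
9C → 156 (G)
75 → 117 (B)
= RGB(39, 156, 117)


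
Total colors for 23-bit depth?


Colors = 2^bits = 2^23
= 8,388,608 colors


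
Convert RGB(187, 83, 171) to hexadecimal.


R = 187 → BB (hex)
G = 83 → 53 (hex)
B = 171 → AB (hex)
Hex = #BB53AB


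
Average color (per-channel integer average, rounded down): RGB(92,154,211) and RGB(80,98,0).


Midpoint: each channel = ⌊(C₁+C₂)/2⌋
R: ⌊(92+80)/2⌋ = 86
G: ⌊(154+98)/2⌋ = 126
B: ⌊(211+0)/2⌋ = 105
= RGB(86, 126, 105)


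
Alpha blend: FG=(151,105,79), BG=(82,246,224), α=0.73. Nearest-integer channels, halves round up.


C = α×F + (1-α)×B, with 1-α = 0.27
R: 0.73×151 + 0.27×82 = 110.23 + 22.14 = 132.37 → 132
G: 0.73×105 + 0.27×246 = 76.65 + 66.42 = 143.07 → 143
B: 0.73×79 + 0.27×224 = 57.67 + 60.48 = 118.15 → 118
= RGB(132, 143, 118)


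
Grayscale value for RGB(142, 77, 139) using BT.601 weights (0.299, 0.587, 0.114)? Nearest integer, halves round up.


Gray = 0.299×R + 0.587×G + 0.114×B
Gray = 0.299×142 + 0.587×77 + 0.114×139
Gray = 42.458 + 45.199 + 15.846
Gray = 103.503 → round half up → 104
Gray = 104


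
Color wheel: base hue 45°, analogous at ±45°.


Base hue: 45°
Left analog: (45 - 45) mod 360 = 0°
Right analog: (45 + 45) mod 360 = 90°
Analogous hues = 0° and 90°


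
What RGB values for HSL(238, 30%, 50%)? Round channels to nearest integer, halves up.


H=238°, S=0.30, L=0.50
C = (1-|2L-1|)×S = (1-|0.00|)×0.30 = 0.3
H' = H/60 = 238/60 ≈ 3.9667; X = C×(1-|H' mod 2 - 1|) = 0.01
m = L - C/2 = 0.50 - 0.15 = 0.35
Sector ⌊H'⌋ = 3 → (R',G',B') = (0.0, 0.01, 0.3)
RGB = ((R'+m)×255, (G'+m)×255, (B'+m)×255) = (89.25, 91.8, 165.75)
Round half up → RGB(89, 92, 166)


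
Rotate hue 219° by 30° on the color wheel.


New hue = (H + rotation) mod 360
New hue = (219 + 30) mod 360
= 249 mod 360
= 249°


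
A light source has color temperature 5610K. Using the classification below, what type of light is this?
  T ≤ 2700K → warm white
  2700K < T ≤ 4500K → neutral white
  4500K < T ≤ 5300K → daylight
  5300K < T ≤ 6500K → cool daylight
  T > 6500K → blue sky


Temperature: 5610K
5300K < 5610K ≤ 6500K → cool daylight
Classification: cool daylight


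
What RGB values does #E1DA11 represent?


E1 → 225 (R)
DA → 218 (G)
11 → 17 (B)
= RGB(225, 218, 17)


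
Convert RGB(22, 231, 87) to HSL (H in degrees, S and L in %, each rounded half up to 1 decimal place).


Normalize: R'=22/255≈0.0863, G'=231/255≈0.9059, B'=87/255≈0.3412
Max=231/255, Min=22/255, Δ=Max-Min=209/255
L = (Max+Min)/2 = (231+22)/510 = 253/510 = 0.49607… → L = 49.6%
L ≤ 0.5 → S = Δ/(Max+Min) = 209/(231+22) = 209/253 = 0.82608… → S = 82.6%
(the 1/255 factors cancel in S and H, so raw channel differences can be used)
Max is G' → H = 60 × ((B-R)/Δ + 2) = 60 × ((87-22)/209 + 2)
  65/209 + 2 = 0.3110… + 2 = 2.3110…
  H = 60 × 2.3110… = 138.660…° → H = 138.7°
= HSL(138.7°, 82.6%, 49.6%)


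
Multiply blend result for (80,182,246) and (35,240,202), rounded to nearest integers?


Multiply: C = A×B/255, rounded to nearest integer
R: 80×35/255 = 2800/255 ≈ 10.980 → 11
G: 182×240/255 = 43680/255 ≈ 171.294 → 171
B: 246×202/255 = 49692/255 ≈ 194.871 → 195
= RGB(11, 171, 195)


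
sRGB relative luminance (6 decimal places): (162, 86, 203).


Linearize each channel (sRGB transfer function): c = v/255; c_lin = c/12.92 if c ≤ 0.04045, else ((c+0.055)/1.055)^2.4
  R: 162/255 ≈ 0.635294 > 0.04045 → ((0.635294+0.055)/1.055)^2.4 ≈ 0.361307
  G: 86/255 ≈ 0.337255 > 0.04045 → ((0.337255+0.055)/1.055)^2.4 ≈ 0.093059
  B: 203/255 ≈ 0.796078 > 0.04045 → ((0.796078+0.055)/1.055)^2.4 ≈ 0.597202
R_lin = 0.361307, G_lin = 0.093059, B_lin = 0.597202
L = 0.2126×R + 0.7152×G + 0.0722×B
L = 0.2126×0.361307 + 0.7152×0.093059 + 0.0722×0.597202
L ≈ 0.186488


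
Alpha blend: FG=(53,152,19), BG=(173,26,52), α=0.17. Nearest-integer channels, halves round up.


C = α×F + (1-α)×B, with 1-α = 0.83
R: 0.17×53 + 0.83×173 = 9.01 + 143.59 = 152.60 → 153
G: 0.17×152 + 0.83×26 = 25.84 + 21.58 = 47.42 → 47
B: 0.17×19 + 0.83×52 = 3.23 + 43.16 = 46.39 → 46
= RGB(153, 47, 46)


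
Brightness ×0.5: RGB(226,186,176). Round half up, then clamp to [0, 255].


Multiply each channel by 0.5, round half up, clamp to [0, 255]
R: 226×0.5 = 113
G: 186×0.5 = 93
B: 176×0.5 = 88
= RGB(113, 93, 88)


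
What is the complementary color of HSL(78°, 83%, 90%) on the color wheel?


Complement = opposite side of color wheel = hue + 180°
H' = (78 + 180) mod 360 = 258°
S and L unchanged.
= HSL(258°, 83%, 90%)


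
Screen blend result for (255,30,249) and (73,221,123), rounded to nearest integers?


Screen: C = 255 - (255-A)×(255-B)/255, rounded to nearest integer
R: 255 - (255-255)×(255-73)/255 = 255 - 0/255 ≈ 255 - 0.000 = 255.000 → 255
G: 255 - (255-30)×(255-221)/255 = 255 - 7650/255 ≈ 255 - 30.000 = 225.000 → 225
B: 255 - (255-249)×(255-123)/255 = 255 - 792/255 ≈ 255 - 3.106 = 251.894 → 252
= RGB(255, 225, 252)


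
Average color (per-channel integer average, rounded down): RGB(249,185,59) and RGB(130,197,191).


Midpoint: each channel = ⌊(C₁+C₂)/2⌋
R: ⌊(249+130)/2⌋ = 189
G: ⌊(185+197)/2⌋ = 191
B: ⌊(59+191)/2⌋ = 125
= RGB(189, 191, 125)


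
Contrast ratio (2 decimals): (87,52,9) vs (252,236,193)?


Linearize each sRGB channel c=v/255: c/12.92 if c ≤ 0.04045 else ((c+0.055)/1.055)^2.4
L = 0.2126×R_lin + 0.7152×G_lin + 0.0722×B_lin
Color 1 (87,52,9):
  R=87: 87/255≈0.3412 > 0.04045 → ((0.3412+0.055)/1.055)^2.4 ≈ 0.09531
  G=52: 52/255≈0.2039 > 0.04045 → ((0.2039+0.055)/1.055)^2.4 ≈ 0.03434
  B=9: 9/255≈0.0353 ≤ 0.04045 → 0.0353/12.92 ≈ 0.00273
  L1 = 0.2126×0.09531 + 0.7152×0.03434 + 0.0722×0.00273 ≈ 0.04502
Color 2 (252,236,193):
  R=252: 252/255≈0.9882 > 0.04045 → ((0.9882+0.055)/1.055)^2.4 ≈ 0.97345
  G=236: 236/255≈0.9255 > 0.04045 → ((0.9255+0.055)/1.055)^2.4 ≈ 0.83880
  B=193: 193/255≈0.7569 > 0.04045 → ((0.7569+0.055)/1.055)^2.4 ≈ 0.53328
  L2 = 0.2126×0.97345 + 0.7152×0.83880 + 0.0722×0.53328 ≈ 0.84537
Lighter = 0.84537, Darker = 0.04502
Ratio = (L_lighter + 0.05) / (L_darker + 0.05)
Ratio = (0.84537 + 0.05) / (0.04502 + 0.05) = 0.89537 / 0.09502 ≈ 9.4230
Ratio ≈ 9.42:1


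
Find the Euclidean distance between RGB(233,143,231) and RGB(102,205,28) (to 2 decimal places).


d = √[(R₁-R₂)² + (G₁-G₂)² + (B₁-B₂)²]
d = √[(233-102)² + (143-205)² + (231-28)²]
d = √[17161 + 3844 + 41209]
d = √62214
d ≈ 249.43


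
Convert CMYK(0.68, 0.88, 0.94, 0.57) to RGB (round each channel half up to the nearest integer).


R = 255 × (1-C) × (1-K) = 255 × 0.32 × 0.43 = 35.088 → 35
G = 255 × (1-M) × (1-K) = 255 × 0.12 × 0.43 = 13.158 → 13
B = 255 × (1-Y) × (1-K) = 255 × 0.06 × 0.43 = 6.579 → 7
= RGB(35, 13, 7)


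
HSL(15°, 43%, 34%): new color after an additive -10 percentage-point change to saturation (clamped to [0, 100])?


Original S = 43%
Adjustment = -10 percentage points
New S = 43 + (-10) = 33
Clamp to [0, 100] → 33
= HSL(15°, 33%, 34%)


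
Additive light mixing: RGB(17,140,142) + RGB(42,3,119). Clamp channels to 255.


Additive: each channel = min(255, C₁+C₂)
R: 17+42 = 59 → 59
G: 140+3 = 143 → 143
B: 142+119 = 261 → 255
= RGB(59, 143, 255)


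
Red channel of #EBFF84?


Color: #EBFF84
R = EB = 235
G = FF = 255
B = 84 = 132
Red = 235


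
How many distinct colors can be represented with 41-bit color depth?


Colors = 2^bits = 2^41
= 2,199,023,255,552 colors


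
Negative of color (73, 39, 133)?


Invert: (255-R, 255-G, 255-B)
R: 255-73 = 182
G: 255-39 = 216
B: 255-133 = 122
= RGB(182, 216, 122)


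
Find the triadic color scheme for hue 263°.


Triadic: equally spaced at 120° intervals
H1 = 263°
H2 = (263 + 120) mod 360 = 23°
H3 = (263 + 240) mod 360 = 143°
Triadic = 263°, 23°, 143°


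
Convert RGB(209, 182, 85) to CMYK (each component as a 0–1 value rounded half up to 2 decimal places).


R'=209/255≈0.8196, G'=182/255≈0.7137, B'=85/255≈0.3333
K = 1 - max(R',G',B') = 1 - 209/255 = 46/255 = 0.18039… → 0.18
(1-R'-K)/(1-K) simplifies to (max-R)/max with max = 209:
C = (209-209)/209 = 0/209 = 0 → 0.00
M = (209-182)/209 = 27/209 = 0.12918… → 0.13
Y = (209-85)/209 = 124/209 = 0.59330… → 0.59
= CMYK(0.00, 0.13, 0.59, 0.18)


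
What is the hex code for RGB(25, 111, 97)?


R = 25 → 19 (hex)
G = 111 → 6F (hex)
B = 97 → 61 (hex)
Hex = #196F61


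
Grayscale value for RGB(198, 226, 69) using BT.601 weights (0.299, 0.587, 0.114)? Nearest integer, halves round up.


Gray = 0.299×R + 0.587×G + 0.114×B
Gray = 0.299×198 + 0.587×226 + 0.114×69
Gray = 59.202 + 132.662 + 7.866
Gray = 199.730 → round half up → 200
Gray = 200


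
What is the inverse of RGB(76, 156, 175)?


Invert: (255-R, 255-G, 255-B)
R: 255-76 = 179
G: 255-156 = 99
B: 255-175 = 80
= RGB(179, 99, 80)


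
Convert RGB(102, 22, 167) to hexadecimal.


R = 102 → 66 (hex)
G = 22 → 16 (hex)
B = 167 → A7 (hex)
Hex = #6616A7


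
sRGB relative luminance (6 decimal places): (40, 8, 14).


Linearize each channel (sRGB transfer function): c = v/255; c_lin = c/12.92 if c ≤ 0.04045, else ((c+0.055)/1.055)^2.4
  R: 40/255 ≈ 0.156863 > 0.04045 → ((0.156863+0.055)/1.055)^2.4 ≈ 0.021219
  G: 8/255 ≈ 0.031373 ≤ 0.04045 → 0.031373/12.92 ≈ 0.002428
  B: 14/255 ≈ 0.054902 > 0.04045 → ((0.054902+0.055)/1.055)^2.4 ≈ 0.004391
R_lin = 0.021219, G_lin = 0.002428, B_lin = 0.004391
L = 0.2126×R + 0.7152×G + 0.0722×B
L = 0.2126×0.021219 + 0.7152×0.002428 + 0.0722×0.004391
L ≈ 0.006565


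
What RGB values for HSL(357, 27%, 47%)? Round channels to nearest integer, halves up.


H=357°, S=0.27, L=0.47
C = (1-|2L-1|)×S = (1-|-0.06|)×0.27 = 0.2538
H' = H/60 = 357/60 ≈ 5.9500; X = C×(1-|H' mod 2 - 1|) = 0.01269
m = L - C/2 = 0.47 - 0.1269 = 0.3431
Sector ⌊H'⌋ = 5 → (R',G',B') = (0.2538, 0.0, 0.01269)
RGB = ((R'+m)×255, (G'+m)×255, (B'+m)×255) = (152.2095, 87.4905, 90.72645)
Round half up → RGB(152, 87, 91)


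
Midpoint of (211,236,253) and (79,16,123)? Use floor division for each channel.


Midpoint: each channel = ⌊(C₁+C₂)/2⌋
R: ⌊(211+79)/2⌋ = 145
G: ⌊(236+16)/2⌋ = 126
B: ⌊(253+123)/2⌋ = 188
= RGB(145, 126, 188)
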